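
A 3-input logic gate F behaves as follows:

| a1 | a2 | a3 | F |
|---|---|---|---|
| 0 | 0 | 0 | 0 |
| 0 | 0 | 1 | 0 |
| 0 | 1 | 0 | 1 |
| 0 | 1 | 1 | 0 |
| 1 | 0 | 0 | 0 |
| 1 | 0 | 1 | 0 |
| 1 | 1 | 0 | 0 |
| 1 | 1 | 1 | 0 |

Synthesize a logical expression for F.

F(a1, a2, a3) = (a1' · a2) · a3'

Only row (0,1,0) gives 1. That row's minterm ¬a1·a2·¬a3 is F directly.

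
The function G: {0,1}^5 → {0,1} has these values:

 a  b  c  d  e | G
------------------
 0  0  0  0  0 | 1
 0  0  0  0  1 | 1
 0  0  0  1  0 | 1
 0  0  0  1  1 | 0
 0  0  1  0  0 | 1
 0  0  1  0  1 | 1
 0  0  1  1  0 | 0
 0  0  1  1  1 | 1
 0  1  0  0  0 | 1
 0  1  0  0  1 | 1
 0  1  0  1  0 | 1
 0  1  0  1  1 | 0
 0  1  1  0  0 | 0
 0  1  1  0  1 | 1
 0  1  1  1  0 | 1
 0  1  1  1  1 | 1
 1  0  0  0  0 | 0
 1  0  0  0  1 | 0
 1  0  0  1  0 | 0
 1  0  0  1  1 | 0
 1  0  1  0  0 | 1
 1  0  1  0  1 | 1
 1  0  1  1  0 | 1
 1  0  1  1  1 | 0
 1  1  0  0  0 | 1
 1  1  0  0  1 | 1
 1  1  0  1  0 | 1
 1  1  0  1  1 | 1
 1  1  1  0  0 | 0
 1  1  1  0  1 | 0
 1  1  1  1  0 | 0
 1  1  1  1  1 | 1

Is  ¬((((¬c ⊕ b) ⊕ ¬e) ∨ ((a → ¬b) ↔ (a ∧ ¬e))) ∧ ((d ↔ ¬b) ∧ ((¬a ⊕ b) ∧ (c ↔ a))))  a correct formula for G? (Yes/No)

No

Test each input against both G and the formula:
  a=0, b=0, c=0, d=0, e=0: formula gives 1, G = 1 ✓
  a=0, b=0, c=0, d=0, e=1: formula gives 1, G = 1 ✓
  a=0, b=0, c=0, d=1, e=0: formula gives 1, G = 1 ✓
  a=0, b=0, c=0, d=1, e=1: formula gives 0, G = 0 ✓
  …
  a=0, b=0, c=1, d=1, e=0: formula gives 1, but G = 0 ✗
Row (0,0,1,1,0) is a counterexample, so the formula is not equivalent to G.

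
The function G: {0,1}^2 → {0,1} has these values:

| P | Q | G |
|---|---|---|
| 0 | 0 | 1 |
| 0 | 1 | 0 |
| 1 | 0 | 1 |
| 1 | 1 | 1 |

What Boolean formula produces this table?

G(P, Q) = Q -> P

This is Q → P (false only at 0,1).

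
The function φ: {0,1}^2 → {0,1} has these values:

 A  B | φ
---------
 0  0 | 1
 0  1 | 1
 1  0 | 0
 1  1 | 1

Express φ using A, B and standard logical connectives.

φ(A, B) = A -> B

This is A → B (false only at 1,0).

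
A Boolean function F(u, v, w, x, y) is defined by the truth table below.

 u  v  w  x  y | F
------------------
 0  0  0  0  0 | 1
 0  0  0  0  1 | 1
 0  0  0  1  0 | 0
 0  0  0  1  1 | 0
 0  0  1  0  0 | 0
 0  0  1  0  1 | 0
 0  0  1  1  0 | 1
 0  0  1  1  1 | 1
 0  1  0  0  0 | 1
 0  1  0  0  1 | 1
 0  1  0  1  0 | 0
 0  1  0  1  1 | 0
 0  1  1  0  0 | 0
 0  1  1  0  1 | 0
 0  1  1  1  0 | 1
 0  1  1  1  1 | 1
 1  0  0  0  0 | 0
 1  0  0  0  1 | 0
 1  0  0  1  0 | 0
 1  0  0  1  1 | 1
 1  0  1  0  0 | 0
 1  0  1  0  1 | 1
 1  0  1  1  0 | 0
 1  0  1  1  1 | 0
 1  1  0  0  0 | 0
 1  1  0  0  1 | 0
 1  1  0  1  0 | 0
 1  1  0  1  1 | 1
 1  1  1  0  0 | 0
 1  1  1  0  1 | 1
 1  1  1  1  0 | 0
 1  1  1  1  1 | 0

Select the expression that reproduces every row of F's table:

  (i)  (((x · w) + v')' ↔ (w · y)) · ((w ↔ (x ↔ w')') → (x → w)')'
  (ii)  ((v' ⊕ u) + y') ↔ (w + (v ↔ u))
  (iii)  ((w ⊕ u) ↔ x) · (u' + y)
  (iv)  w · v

iii

(i) disagrees with F on (0,0,0,0,0) (formula → 0, table → 1); rule it out.
(ii) disagrees with F on (0,0,0,1,0) (formula → 1, table → 0); rule it out.
(iv) disagrees with F on (0,0,0,0,0) (formula → 0, table → 1); rule it out.
Only (iii) survives; checking it on all 32 rows confirms it matches F.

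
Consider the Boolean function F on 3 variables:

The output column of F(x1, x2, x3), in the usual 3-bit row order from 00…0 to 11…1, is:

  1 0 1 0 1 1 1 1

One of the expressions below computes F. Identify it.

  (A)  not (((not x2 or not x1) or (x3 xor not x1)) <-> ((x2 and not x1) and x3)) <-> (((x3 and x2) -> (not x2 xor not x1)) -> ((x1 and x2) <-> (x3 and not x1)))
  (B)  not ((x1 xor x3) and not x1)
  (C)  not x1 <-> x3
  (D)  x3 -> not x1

B

(A) disagrees with F on (0,1,1) (formula → 1, table → 0); rule it out.
(C) disagrees with F on (0,0,0) (formula → 0, table → 1); rule it out.
(D) disagrees with F on (0,0,1) (formula → 1, table → 0); rule it out.
Only (B) survives; checking it on all 8 rows confirms it matches F.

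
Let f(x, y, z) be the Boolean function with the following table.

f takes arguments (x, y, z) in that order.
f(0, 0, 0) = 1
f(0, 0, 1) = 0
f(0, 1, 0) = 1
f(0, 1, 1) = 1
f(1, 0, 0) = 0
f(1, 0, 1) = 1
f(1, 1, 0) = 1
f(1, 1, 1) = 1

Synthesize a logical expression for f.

f is 0 on only 2 rows — (0,0,1), (1,0,0). Writing each as a minterm (¬x·¬y·z, x·¬y·¬z) and OR-ing them characterizes exactly where f=0, so f is the negation of that disjunction.

f(x, y, z) = NOT (((NOT x AND NOT y) AND z) OR ((x AND NOT y) AND NOT z))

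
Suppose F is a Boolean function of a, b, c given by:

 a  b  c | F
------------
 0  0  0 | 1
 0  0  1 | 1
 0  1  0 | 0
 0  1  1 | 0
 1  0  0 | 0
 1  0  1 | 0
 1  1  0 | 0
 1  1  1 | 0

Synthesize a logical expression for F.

The 1-rows are (0,0,0), (0,0,1). Each contributes one minterm — ¬a·¬b·¬c; ¬a·¬b·c — and their disjunction is a sum-of-products form of F.

F(a, b, c) = ((not a and not b) and not c) or ((not a and not b) and c)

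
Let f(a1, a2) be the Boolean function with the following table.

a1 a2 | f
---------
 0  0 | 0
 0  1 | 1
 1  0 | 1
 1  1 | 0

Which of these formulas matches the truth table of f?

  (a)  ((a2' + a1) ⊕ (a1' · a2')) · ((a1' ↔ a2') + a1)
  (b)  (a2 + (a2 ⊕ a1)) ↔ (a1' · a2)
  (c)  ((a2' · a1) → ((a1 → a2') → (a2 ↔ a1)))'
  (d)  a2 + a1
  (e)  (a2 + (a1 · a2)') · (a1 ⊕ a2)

e

(a) fails at (0,1): the formula yields 0, f is 1.
(b) fails at (0,0): the formula yields 1, f is 0.
(c) fails at (0,1): the formula yields 0, f is 1.
(d) fails at (1,1): the formula yields 1, f is 0.
That leaves (e). Evaluating it on every row reproduces the table of f exactly.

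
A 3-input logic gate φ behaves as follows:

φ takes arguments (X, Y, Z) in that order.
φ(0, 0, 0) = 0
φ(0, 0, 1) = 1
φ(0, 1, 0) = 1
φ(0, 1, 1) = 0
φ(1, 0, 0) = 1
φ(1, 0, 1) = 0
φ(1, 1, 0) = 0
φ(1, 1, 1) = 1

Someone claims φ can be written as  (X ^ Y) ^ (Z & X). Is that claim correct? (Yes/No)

Evaluate (X ^ Y) ^ (Z & X) on each row and compare to φ:
  X=0, Y=0, Z=0: formula gives 0, φ = 0 ✓
  X=0, Y=0, Z=1: formula gives 0, but φ = 1 ✗
Since they disagree at (0,0,1), the expression is not a correct formula for φ.

No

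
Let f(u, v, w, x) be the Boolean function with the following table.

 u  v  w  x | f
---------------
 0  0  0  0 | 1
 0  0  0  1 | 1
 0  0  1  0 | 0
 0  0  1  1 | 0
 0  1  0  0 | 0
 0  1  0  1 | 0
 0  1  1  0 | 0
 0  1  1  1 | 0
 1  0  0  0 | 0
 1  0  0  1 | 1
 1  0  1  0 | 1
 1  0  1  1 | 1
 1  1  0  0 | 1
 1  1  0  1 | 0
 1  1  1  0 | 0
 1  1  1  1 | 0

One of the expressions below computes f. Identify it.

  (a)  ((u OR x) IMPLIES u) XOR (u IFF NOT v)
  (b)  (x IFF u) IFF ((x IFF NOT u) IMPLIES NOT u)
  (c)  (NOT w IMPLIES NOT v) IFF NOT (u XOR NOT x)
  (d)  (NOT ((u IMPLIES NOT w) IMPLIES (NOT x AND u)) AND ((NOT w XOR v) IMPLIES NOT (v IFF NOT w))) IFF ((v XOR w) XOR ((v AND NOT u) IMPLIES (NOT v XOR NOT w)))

(a): at (0,0,0,1) it gives 0, but f = 1 — eliminated.
(b): at (0,0,0,1) it gives 0, but f = 1 — eliminated.
(c): at (0,0,0,0) it gives 0, but f = 1 — eliminated.
(d) is the remaining candidate, and it agrees with f on all 16 inputs.

d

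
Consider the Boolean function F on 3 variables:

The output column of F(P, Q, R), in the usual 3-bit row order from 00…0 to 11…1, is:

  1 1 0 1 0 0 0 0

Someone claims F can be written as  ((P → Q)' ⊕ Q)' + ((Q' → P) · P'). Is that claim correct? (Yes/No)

Evaluate ((P → Q)' ⊕ Q)' + ((Q' → P) · P') on each row and compare to F:
  P=0, Q=0, R=0: formula gives 1, F = 1 ✓
  P=0, Q=0, R=1: formula gives 1, F = 1 ✓
  P=0, Q=1, R=0: formula gives 1, but F = 0 ✗
A single disagreement suffices: at (0,1,0) they differ, so the formula does not compute F.

No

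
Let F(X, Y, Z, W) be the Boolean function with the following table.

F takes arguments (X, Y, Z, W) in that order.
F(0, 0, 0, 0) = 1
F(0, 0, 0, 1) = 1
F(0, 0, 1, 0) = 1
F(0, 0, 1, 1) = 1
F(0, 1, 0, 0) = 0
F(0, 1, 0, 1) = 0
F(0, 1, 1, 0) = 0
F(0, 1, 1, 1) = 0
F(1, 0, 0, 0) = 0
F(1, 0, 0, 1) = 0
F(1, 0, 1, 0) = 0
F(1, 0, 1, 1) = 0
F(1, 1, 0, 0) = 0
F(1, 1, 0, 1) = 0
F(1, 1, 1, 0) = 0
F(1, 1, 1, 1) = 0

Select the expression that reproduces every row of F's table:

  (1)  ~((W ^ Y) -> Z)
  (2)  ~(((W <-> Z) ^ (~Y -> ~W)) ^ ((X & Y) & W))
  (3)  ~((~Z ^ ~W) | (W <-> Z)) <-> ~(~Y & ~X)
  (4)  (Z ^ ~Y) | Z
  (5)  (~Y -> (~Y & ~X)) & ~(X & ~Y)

(1) disagrees with F on (0,0,0,0) (formula → 0, table → 1); rule it out.
(2) disagrees with F on (0,0,1,0) (formula → 0, table → 1); rule it out.
(4) disagrees with F on (0,1,1,0) (formula → 1, table → 0); rule it out.
(5) disagrees with F on (0,1,0,0) (formula → 1, table → 0); rule it out.
That leaves (3). Evaluating it on every row reproduces the table of F exactly.

3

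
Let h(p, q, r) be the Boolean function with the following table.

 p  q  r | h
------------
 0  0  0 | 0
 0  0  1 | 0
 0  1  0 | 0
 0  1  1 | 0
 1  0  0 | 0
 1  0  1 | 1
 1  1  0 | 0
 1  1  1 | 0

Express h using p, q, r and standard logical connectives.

h(p, q, r) = (p AND NOT q) AND r

Only row (1,0,1) gives 1. That row's minterm p·¬q·r is h directly.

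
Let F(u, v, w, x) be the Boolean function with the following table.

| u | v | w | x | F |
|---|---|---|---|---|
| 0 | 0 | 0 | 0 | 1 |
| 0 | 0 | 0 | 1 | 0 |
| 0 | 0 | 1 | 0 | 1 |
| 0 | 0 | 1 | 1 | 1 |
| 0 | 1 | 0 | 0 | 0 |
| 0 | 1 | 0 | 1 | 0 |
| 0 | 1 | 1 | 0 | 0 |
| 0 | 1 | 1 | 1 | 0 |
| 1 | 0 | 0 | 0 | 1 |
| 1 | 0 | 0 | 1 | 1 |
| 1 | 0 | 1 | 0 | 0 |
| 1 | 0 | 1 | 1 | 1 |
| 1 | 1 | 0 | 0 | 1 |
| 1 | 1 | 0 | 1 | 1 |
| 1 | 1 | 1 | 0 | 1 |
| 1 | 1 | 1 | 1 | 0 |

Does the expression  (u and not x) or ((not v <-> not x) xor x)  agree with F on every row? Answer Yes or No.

No

Test each input against both F and the formula:
  u=0, v=0, w=0, x=0: formula gives 1, F = 1 ✓
  u=0, v=0, w=0, x=1: formula gives 1, but F = 0 ✗
Row (0,0,0,1) is a counterexample, so the formula is not equivalent to F.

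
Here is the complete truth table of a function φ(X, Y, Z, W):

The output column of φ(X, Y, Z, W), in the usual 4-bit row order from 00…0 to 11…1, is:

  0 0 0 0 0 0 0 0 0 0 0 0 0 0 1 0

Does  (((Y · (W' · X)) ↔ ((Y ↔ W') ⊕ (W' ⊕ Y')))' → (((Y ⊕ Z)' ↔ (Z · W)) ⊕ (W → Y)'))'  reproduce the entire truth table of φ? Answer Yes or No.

Yes

Test each input against both φ and the formula:
  X=0, Y=0, Z=0, W=0: formula gives 0, φ = 0 ✓
  X=0, Y=0, Z=0, W=1: formula gives 0, φ = 0 ✓
  X=0, Y=0, Z=1, W=0: formula gives 0, φ = 0 ✓
  X=0, Y=0, Z=1, W=1: formula gives 0, φ = 0 ✓
  …and likewise for the remaining 12 rows.
No disagreement on any input; they are logically equivalent.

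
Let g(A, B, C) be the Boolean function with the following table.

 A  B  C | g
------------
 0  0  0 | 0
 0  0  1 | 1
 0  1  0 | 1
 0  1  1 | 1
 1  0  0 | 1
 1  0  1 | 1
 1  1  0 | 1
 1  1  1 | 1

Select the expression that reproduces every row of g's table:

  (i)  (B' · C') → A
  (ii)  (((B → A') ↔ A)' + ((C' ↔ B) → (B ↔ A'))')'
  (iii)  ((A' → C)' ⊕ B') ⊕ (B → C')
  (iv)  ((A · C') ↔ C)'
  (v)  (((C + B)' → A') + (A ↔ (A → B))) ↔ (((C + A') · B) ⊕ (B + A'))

i

(ii): at (0,0,1) it gives 0, but g = 1 — eliminated.
(iii): at (0,0,0) it gives 1, but g = 0 — eliminated.
(iv): at (0,1,0) it gives 0, but g = 1 — eliminated.
(v): at (0,0,0) it gives 1, but g = 0 — eliminated.
Only (i) survives; checking it on all 8 rows confirms it matches g.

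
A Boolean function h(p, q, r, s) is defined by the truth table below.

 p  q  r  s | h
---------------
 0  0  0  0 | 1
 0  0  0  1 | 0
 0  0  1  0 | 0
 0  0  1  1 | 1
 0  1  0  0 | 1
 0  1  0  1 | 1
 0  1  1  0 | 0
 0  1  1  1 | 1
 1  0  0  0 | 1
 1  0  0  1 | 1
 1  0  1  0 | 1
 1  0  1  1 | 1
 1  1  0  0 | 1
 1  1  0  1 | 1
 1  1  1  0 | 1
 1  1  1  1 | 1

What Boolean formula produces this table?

There are just 3 zero rows: (0,0,0,1), (0,0,1,0), (0,1,1,0). Their minterms are ¬p·¬q·¬r·s, ¬p·¬q·r·¬s, ¬p·q·r·¬s; the OR of those covers precisely the 0-outputs, and negating it yields h.

h(p, q, r, s) = (((((p' · q') · r') · s) + (((p' · q') · r) · s')) + (((p' · q) · r) · s'))'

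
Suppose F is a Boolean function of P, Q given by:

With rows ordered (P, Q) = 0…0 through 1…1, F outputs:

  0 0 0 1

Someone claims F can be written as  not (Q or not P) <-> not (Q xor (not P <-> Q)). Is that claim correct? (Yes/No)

Test each input against both F and the formula:
  P=0, Q=0: formula gives 0, F = 0 ✓
  P=0, Q=1: formula gives 0, F = 0 ✓
  P=1, Q=0: formula gives 0, F = 0 ✓
  P=1, Q=1: formula gives 1, F = 1 ✓
Every row agrees, so the formula is equivalent.

Yes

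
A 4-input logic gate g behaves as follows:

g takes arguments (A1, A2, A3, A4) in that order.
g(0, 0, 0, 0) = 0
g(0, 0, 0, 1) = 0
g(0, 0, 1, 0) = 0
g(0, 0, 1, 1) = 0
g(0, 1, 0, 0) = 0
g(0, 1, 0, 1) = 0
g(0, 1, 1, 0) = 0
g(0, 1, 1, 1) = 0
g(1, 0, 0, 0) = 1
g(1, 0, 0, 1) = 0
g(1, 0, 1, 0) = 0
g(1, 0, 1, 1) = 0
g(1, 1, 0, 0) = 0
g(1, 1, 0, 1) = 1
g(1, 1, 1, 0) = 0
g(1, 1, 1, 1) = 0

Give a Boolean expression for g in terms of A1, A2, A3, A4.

g=1 on 2 inputs: (1,0,0,0), (1,1,0,1). Reading each as a conjunction of literals (A1·¬A2·¬A3·¬A4, A1·A2·¬A3·A4) and taking the OR gives the canonical DNF.

g(A1, A2, A3, A4) = (((A1 and not A2) and not A3) and not A4) or (((A1 and A2) and not A3) and A4)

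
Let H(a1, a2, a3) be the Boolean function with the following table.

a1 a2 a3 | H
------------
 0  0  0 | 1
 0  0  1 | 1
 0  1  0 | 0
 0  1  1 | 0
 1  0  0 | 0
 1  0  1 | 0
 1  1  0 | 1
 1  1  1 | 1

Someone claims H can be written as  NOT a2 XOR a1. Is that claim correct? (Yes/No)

Yes

Test each input against both H and the formula:
  a1=0, a2=0, a3=0: formula gives 1, H = 1 ✓
  a1=0, a2=0, a3=1: formula gives 1, H = 1 ✓
  a1=0, a2=1, a3=0: formula gives 0, H = 0 ✓
  a1=0, a2=1, a3=1: formula gives 0, H = 0 ✓
  a1=1, a2=0, a3=0: formula gives 0, H = 0 ✓
  … (the remaining 3 rows also agree.)
Every row agrees, so the formula is equivalent.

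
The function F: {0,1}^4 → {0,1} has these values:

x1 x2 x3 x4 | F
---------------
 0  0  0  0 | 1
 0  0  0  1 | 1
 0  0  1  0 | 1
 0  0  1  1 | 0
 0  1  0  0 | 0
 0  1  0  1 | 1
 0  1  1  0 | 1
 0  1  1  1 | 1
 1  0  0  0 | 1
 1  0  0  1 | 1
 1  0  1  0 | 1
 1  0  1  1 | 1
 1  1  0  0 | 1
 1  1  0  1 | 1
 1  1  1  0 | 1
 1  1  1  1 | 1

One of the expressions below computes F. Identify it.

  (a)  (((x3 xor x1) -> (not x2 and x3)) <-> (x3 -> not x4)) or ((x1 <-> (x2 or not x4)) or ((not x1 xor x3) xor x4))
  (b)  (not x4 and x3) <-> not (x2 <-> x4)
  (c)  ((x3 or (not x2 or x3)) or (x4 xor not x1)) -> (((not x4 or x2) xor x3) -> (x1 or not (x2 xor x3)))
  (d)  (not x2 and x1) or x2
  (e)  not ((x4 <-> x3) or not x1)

c

(a) fails at (0,0,1,1): the formula yields 1, F is 0.
(b) fails at (0,0,0,1): the formula yields 0, F is 1.
(d) fails at (0,0,0,0): the formula yields 0, F is 1.
(e) fails at (0,0,0,0): the formula yields 0, F is 1.
(c) is the remaining candidate, and it agrees with F on all 16 inputs.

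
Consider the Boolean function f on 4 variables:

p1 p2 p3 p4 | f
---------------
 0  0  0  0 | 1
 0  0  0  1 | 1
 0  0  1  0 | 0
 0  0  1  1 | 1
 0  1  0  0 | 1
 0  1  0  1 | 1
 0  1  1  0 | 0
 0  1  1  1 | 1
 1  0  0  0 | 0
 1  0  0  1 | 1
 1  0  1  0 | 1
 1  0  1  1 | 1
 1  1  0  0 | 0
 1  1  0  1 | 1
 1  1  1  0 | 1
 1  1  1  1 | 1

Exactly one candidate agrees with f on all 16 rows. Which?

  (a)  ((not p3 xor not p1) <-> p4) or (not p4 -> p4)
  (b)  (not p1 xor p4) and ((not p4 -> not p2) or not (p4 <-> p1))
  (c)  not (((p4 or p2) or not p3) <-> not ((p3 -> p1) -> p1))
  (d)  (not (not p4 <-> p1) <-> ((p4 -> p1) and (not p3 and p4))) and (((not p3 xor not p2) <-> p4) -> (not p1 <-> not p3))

(b): at (0,0,0,1) it gives 0, but f = 1 — eliminated.
(c): at (0,0,0,0) it gives 0, but f = 1 — eliminated.
(d): at (0,0,0,0) it gives 0, but f = 1 — eliminated.
That leaves (a). Evaluating it on every row reproduces the table of f exactly.

a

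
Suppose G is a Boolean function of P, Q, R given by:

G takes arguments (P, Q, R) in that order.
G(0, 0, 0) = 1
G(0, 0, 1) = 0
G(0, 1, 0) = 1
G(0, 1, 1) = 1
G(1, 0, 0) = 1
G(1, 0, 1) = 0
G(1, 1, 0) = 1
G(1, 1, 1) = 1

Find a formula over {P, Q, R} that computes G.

G(P, Q, R) = NOT (((NOT P AND NOT Q) AND R) OR ((P AND NOT Q) AND R))

G is 0 on only 2 rows — (0,0,1), (1,0,1). Writing each as a minterm (¬P·¬Q·R, P·¬Q·R) and OR-ing them characterizes exactly where G=0, so G is the negation of that disjunction.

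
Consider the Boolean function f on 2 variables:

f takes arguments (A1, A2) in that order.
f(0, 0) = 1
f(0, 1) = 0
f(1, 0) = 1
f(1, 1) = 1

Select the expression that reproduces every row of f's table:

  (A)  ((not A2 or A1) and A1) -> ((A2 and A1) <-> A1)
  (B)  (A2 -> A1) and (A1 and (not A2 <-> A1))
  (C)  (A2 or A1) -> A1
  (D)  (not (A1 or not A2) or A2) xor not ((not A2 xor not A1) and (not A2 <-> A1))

C

(A): at (0,1) it gives 1, but f = 0 — eliminated.
(B): at (0,0) it gives 0, but f = 1 — eliminated.
(D): at (0,1) it gives 1, but f = 0 — eliminated.
That leaves (C). Evaluating it on every row reproduces the table of f exactly.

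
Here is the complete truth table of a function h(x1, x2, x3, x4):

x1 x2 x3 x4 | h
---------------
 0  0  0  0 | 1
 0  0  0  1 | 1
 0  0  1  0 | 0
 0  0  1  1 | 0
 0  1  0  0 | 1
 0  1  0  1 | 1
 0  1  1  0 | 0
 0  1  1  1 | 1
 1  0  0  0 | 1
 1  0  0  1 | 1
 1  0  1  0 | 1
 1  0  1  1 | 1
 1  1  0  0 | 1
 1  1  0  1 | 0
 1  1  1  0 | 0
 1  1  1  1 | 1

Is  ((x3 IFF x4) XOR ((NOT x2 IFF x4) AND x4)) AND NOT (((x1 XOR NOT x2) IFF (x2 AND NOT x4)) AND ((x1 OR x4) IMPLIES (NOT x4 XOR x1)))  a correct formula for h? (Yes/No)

Test each input against both h and the formula:
  x1=0, x2=0, x3=0, x4=0: formula gives 1, h = 1 ✓
  x1=0, x2=0, x3=0, x4=1: formula gives 1, h = 1 ✓
  x1=0, x2=0, x3=1, x4=0: formula gives 0, h = 0 ✓
  x1=0, x2=0, x3=1, x4=1: formula gives 0, h = 0 ✓
  …
  x1=0, x2=1, x3=0, x4=1: formula gives 0, but h = 1 ✗
Since they disagree at (0,1,0,1), the expression is not a correct formula for h.

No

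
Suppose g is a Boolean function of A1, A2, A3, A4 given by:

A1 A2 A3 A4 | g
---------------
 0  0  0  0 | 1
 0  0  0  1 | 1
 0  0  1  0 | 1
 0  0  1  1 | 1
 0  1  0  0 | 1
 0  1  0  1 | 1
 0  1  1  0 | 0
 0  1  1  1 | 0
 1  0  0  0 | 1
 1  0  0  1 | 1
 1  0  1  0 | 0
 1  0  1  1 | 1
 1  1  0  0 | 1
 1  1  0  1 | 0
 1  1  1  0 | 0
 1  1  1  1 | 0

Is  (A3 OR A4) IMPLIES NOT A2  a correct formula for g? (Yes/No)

No

Evaluate (A3 OR A4) IMPLIES NOT A2 on each row and compare to g:
  A1=0, A2=0, A3=0, A4=0: formula gives 1, g = 1 ✓
  A1=0, A2=0, A3=0, A4=1: formula gives 1, g = 1 ✓
  A1=0, A2=0, A3=1, A4=0: formula gives 1, g = 1 ✓
  A1=0, A2=0, A3=1, A4=1: formula gives 1, g = 1 ✓
  …
  A1=0, A2=1, A3=0, A4=1: formula gives 0, but g = 1 ✗
A single disagreement suffices: at (0,1,0,1) they differ, so the formula does not compute g.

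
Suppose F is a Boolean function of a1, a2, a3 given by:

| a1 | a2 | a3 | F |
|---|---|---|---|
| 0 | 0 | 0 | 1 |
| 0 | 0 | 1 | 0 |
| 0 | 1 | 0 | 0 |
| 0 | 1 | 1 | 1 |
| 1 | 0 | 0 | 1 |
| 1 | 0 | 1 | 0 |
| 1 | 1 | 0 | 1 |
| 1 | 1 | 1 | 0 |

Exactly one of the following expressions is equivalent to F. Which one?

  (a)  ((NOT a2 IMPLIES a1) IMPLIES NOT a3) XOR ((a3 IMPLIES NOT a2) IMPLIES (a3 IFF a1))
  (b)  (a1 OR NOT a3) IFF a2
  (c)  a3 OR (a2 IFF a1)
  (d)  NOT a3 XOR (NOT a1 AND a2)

(a) fails at (0,0,0): the formula yields 0, F is 1.
(b) fails at (0,0,0): the formula yields 0, F is 1.
(c) fails at (0,0,1): the formula yields 1, F is 0.
That leaves (d). Evaluating it on every row reproduces the table of F exactly.

d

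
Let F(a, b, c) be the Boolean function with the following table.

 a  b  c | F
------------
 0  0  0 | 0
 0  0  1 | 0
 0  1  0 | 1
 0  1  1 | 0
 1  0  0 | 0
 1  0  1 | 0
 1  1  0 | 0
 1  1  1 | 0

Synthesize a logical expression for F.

F(a, b, c) = (¬a ∧ b) ∧ ¬c

Only row (0,1,0) gives 1. That row's minterm ¬a·b·¬c is F directly.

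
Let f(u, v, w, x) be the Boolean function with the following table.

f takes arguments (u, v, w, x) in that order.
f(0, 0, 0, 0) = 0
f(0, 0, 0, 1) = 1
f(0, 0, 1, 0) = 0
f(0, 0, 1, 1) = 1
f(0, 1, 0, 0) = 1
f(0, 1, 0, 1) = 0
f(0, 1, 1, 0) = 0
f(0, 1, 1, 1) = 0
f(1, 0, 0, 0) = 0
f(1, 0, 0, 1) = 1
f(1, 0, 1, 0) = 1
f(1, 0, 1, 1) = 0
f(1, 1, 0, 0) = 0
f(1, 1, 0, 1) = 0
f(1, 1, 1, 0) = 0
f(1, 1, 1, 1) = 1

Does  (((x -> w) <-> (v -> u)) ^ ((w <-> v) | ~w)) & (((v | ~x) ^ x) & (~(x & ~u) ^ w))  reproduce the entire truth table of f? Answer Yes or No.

No

Check the formula against f row by row:
  u=0, v=0, w=0, x=0: formula gives 0, f = 0 ✓
  u=0, v=0, w=0, x=1: formula gives 0, but f = 1 ✗
Row (0,0,0,1) is a counterexample, so the formula is not equivalent to f.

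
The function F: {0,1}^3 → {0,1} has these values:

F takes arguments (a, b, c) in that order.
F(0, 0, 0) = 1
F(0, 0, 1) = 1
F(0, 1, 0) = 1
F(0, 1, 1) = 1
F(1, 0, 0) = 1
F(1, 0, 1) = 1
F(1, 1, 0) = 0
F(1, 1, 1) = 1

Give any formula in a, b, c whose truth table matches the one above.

Only row (1,1,0) gives 0. So F is 1 everywhere except there — the complement of the minterm a·b·¬c.

F(a, b, c) = not ((a and b) and not c)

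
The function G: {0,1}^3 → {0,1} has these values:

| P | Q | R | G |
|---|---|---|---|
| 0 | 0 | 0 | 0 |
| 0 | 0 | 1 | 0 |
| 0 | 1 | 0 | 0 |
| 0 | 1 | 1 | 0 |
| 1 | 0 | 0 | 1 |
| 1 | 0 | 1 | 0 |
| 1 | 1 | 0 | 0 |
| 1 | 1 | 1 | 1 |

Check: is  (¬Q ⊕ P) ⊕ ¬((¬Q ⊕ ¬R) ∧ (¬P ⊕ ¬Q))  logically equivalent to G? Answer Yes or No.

Test each input against both G and the formula:
  P=0, Q=0, R=0: formula gives 0, G = 0 ✓
  P=0, Q=0, R=1: formula gives 0, G = 0 ✓
  P=0, Q=1, R=0: formula gives 0, G = 0 ✓
  P=0, Q=1, R=1: formula gives 1, but G = 0 ✗
Since they disagree at (0,1,1), the expression is not a correct formula for G.

No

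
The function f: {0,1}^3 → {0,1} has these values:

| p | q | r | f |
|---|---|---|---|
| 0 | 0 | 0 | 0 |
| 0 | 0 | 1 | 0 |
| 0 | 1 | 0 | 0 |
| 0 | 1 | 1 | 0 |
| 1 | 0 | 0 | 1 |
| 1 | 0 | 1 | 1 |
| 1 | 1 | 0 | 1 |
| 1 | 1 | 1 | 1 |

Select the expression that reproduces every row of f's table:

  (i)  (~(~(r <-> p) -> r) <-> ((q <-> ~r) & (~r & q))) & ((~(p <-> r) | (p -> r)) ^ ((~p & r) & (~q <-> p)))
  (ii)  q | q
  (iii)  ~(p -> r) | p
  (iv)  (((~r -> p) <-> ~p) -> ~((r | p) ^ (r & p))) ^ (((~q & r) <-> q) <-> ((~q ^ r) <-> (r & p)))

(i) fails at (0,0,0): the formula yields 1, f is 0.
(ii) fails at (0,1,0): the formula yields 1, f is 0.
(iv) fails at (0,0,0): the formula yields 1, f is 0.
(iii) is the remaining candidate, and it agrees with f on all 8 inputs.

iii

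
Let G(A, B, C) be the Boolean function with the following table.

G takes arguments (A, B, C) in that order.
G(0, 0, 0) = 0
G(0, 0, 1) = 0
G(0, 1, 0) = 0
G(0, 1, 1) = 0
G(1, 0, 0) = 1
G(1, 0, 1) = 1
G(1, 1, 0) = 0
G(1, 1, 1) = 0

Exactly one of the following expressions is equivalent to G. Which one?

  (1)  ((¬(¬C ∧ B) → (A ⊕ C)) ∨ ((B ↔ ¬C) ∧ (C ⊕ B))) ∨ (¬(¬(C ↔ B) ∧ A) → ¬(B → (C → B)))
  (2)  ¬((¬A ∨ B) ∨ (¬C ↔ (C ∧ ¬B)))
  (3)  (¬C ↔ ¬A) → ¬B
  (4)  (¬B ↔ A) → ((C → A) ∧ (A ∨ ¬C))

(1): at (0,0,1) it gives 1, but G = 0 — eliminated.
(3): at (0,0,0) it gives 1, but G = 0 — eliminated.
(4): at (0,0,0) it gives 1, but G = 0 — eliminated.
(2) is the remaining candidate, and it agrees with G on all 8 inputs.

2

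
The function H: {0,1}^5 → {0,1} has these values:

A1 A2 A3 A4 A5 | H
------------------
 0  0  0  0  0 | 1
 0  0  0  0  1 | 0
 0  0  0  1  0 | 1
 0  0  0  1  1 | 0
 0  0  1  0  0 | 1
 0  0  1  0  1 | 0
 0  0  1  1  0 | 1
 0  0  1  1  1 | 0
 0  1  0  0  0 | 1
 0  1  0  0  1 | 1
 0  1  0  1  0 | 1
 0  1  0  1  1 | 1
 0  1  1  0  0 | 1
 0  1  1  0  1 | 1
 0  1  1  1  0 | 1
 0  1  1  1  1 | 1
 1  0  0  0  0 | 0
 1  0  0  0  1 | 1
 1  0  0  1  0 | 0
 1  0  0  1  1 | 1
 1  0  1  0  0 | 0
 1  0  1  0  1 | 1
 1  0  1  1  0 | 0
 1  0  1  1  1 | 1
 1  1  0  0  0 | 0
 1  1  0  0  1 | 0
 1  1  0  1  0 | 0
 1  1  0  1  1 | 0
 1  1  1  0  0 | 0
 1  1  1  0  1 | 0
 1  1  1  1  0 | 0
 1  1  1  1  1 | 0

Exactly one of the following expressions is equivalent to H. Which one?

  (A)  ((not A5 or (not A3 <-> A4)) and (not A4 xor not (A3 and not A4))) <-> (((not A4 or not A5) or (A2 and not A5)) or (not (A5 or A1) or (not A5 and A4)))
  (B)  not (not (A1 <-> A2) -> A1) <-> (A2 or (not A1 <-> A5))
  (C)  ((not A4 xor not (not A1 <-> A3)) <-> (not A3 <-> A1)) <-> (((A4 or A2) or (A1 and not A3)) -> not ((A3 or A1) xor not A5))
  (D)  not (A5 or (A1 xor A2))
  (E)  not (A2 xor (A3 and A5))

(A): at (0,0,0,0,0) it gives 0, but H = 1 — eliminated.
(C): at (0,0,0,0,1) it gives 1, but H = 0 — eliminated.
(D): at (0,1,0,0,0) it gives 0, but H = 1 — eliminated.
(E): at (0,0,0,0,1) it gives 1, but H = 0 — eliminated.
Only (B) survives; checking it on all 32 rows confirms it matches H.

B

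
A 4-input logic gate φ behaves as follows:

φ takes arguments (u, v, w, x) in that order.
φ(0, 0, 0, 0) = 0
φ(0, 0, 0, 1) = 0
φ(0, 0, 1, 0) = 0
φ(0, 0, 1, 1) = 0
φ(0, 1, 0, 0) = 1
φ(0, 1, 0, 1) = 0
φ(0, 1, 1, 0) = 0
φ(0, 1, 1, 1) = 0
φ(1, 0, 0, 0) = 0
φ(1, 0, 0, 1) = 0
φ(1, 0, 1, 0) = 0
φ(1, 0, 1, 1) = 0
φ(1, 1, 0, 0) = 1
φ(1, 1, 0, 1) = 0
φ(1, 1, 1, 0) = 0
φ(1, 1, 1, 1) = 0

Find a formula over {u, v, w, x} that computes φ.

Collect the rows where φ=1 — (0,1,0,0), (1,1,0,0) — and write one minterm per row: ¬u·v·¬w·¬x, u·v·¬w·¬x. Their union (logical OR) reproduces the table exactly.

φ(u, v, w, x) = (((¬u ∧ v) ∧ ¬w) ∧ ¬x) ∨ (((u ∧ v) ∧ ¬w) ∧ ¬x)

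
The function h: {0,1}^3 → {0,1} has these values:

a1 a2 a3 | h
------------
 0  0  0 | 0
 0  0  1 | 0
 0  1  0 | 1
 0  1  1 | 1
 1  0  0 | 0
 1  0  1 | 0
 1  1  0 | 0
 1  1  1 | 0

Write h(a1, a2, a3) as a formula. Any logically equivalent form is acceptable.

h(a1, a2, a3) = ((¬a1 ∧ a2) ∧ ¬a3) ∨ ((¬a1 ∧ a2) ∧ a3)

Collect the rows where h=1 — (0,1,0), (0,1,1) — and write one minterm per row: ¬a1·a2·¬a3, ¬a1·a2·a3. Their union (logical OR) reproduces the table exactly.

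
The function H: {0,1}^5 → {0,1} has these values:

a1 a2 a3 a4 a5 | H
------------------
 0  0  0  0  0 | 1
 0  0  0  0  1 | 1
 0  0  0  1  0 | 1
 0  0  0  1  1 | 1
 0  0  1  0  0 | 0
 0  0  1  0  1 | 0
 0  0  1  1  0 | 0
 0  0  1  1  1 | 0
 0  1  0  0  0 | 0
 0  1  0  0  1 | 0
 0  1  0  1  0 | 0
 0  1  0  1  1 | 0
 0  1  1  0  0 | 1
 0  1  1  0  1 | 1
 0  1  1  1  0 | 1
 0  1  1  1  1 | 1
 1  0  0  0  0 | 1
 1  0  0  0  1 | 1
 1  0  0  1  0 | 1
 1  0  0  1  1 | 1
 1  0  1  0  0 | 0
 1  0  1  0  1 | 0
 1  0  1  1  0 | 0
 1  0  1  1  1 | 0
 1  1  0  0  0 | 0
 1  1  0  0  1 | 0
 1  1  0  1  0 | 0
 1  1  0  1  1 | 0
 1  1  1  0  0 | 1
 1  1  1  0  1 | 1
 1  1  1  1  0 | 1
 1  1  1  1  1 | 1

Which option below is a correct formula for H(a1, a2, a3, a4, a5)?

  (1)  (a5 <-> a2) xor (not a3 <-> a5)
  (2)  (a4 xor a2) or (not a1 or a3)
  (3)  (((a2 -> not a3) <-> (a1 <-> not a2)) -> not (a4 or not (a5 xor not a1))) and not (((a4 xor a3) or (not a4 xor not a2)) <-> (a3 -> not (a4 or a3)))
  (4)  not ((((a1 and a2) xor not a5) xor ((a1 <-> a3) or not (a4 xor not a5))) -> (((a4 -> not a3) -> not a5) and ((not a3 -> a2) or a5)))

1

(2) disagrees with H on (0,0,1,0,0) (formula → 1, table → 0); rule it out.
(3) disagrees with H on (0,0,0,1,0) (formula → 0, table → 1); rule it out.
(4) disagrees with H on (0,0,0,0,0) (formula → 0, table → 1); rule it out.
That leaves (1). Evaluating it on every row reproduces the table of H exactly.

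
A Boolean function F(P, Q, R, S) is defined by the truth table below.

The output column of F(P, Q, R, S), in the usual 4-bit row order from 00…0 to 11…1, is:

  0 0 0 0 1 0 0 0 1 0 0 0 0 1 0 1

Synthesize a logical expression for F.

F(P, Q, R, S) = (((((NOT P AND Q) AND NOT R) AND NOT S) OR (((P AND NOT Q) AND NOT R) AND NOT S)) OR (((P AND Q) AND NOT R) AND S)) OR (((P AND Q) AND R) AND S)

F=1 on 4 inputs: (0,1,0,0), (1,0,0,0), (1,1,0,1), (1,1,1,1). Reading each as a conjunction of literals (¬P·Q·¬R·¬S, P·¬Q·¬R·¬S, P·Q·¬R·S, P·Q·R·S) and taking the OR gives the canonical DNF.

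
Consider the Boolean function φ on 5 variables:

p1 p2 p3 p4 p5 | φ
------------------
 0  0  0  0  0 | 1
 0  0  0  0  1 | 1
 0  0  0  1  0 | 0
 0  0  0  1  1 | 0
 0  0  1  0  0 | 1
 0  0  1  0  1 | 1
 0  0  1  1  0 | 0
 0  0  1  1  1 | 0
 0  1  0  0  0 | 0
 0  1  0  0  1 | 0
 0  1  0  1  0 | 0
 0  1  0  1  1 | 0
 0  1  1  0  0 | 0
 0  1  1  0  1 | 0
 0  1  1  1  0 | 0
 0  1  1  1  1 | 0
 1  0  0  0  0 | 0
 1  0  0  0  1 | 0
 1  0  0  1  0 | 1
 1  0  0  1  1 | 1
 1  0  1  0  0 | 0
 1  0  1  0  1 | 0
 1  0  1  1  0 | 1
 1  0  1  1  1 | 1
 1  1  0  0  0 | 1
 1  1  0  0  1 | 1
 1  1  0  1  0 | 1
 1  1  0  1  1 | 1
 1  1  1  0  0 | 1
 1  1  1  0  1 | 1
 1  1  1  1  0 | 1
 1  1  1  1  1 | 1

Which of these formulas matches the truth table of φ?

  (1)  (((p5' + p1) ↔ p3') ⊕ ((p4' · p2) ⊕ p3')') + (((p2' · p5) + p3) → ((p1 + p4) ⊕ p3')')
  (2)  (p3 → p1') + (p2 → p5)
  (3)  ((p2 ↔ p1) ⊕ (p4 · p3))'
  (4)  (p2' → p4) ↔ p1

4

(1) disagrees with φ on (0,0,0,0,1) (formula → 0, table → 1); rule it out.
(2) disagrees with φ on (0,0,0,1,0) (formula → 1, table → 0); rule it out.
(3) disagrees with φ on (0,0,0,0,0) (formula → 0, table → 1); rule it out.
Only (4) survives; checking it on all 32 rows confirms it matches φ.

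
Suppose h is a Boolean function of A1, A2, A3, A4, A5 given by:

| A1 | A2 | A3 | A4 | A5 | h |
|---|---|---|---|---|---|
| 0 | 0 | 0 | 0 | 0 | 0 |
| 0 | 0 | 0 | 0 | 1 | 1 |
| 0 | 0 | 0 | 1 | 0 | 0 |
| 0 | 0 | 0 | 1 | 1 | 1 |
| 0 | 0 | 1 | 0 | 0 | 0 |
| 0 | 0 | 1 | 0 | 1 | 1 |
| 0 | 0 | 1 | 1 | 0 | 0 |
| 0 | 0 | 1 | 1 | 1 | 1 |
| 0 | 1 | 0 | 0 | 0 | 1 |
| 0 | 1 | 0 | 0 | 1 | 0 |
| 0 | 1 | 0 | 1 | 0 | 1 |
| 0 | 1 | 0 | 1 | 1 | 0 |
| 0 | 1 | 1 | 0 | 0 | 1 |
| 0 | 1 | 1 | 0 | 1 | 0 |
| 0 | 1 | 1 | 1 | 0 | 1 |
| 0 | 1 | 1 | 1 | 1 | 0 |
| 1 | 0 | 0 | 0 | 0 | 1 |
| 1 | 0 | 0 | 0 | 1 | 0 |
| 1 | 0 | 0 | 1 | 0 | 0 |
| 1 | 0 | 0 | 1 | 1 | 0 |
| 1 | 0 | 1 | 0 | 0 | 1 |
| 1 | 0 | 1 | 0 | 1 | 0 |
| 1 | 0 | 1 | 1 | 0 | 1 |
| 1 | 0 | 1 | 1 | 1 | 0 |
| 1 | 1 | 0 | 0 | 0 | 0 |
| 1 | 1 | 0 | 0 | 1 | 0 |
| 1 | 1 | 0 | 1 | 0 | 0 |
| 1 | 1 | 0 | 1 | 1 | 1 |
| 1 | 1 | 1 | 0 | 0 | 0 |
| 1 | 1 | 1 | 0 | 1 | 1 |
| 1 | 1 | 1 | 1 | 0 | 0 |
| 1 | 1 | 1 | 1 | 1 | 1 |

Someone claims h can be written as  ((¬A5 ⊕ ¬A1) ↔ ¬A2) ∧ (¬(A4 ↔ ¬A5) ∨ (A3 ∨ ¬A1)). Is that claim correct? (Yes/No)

Yes

Check the formula against h row by row:
  A1=0, A2=0, A3=0, A4=0, A5=0: formula gives 0, h = 0 ✓
  A1=0, A2=0, A3=0, A4=0, A5=1: formula gives 1, h = 1 ✓
  A1=0, A2=0, A3=0, A4=1, A5=0: formula gives 0, h = 0 ✓
  A1=0, A2=0, A3=0, A4=1, A5=1: formula gives 1, h = 1 ✓
  …and likewise for the remaining 28 rows.
No disagreement on any input; they are logically equivalent.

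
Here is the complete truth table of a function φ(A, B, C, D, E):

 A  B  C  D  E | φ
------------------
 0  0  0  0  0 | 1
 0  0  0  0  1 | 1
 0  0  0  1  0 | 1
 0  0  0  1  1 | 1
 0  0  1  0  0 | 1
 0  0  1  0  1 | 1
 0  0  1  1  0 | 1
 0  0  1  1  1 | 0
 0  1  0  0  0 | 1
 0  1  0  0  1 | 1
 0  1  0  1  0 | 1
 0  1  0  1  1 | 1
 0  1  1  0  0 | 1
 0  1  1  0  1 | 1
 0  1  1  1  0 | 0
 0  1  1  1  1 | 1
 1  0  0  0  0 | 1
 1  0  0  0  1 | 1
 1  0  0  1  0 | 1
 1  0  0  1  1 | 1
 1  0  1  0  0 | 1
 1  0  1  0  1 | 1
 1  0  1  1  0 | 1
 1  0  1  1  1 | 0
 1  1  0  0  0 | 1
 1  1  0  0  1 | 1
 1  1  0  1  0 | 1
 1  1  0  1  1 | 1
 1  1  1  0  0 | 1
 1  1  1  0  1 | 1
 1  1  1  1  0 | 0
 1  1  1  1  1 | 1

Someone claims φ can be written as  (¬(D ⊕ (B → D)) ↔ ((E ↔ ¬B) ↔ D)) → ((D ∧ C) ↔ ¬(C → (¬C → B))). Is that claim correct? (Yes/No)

Yes

Test each input against both φ and the formula:
  A=0, B=0, C=0, D=0, E=0: formula gives 1, φ = 1 ✓
  A=0, B=0, C=0, D=0, E=1: formula gives 1, φ = 1 ✓
  A=0, B=0, C=0, D=1, E=0: formula gives 1, φ = 1 ✓
  A=0, B=0, C=0, D=1, E=1: formula gives 1, φ = 1 ✓
  …and likewise for the remaining 28 rows.
No disagreement on any input; they are logically equivalent.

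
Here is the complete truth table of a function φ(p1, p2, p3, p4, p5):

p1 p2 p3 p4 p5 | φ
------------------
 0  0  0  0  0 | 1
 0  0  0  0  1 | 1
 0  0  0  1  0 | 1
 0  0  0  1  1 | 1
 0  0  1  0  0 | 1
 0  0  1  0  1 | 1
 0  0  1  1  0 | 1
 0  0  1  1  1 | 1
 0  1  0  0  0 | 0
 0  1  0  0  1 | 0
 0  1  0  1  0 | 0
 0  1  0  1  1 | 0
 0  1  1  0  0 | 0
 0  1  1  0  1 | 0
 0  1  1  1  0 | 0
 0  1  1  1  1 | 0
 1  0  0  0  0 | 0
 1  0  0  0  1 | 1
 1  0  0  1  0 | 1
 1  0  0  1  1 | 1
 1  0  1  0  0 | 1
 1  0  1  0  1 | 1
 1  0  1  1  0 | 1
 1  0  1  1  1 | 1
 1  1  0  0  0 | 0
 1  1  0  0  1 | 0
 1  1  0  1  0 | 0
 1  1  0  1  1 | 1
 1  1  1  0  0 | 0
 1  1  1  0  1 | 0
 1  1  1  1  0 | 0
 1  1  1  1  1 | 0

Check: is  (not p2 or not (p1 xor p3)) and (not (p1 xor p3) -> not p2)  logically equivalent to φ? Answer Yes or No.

Evaluate (not p2 or not (p1 xor p3)) and (not (p1 xor p3) -> not p2) on each row and compare to φ:
  p1=0, p2=0, p3=0, p4=0, p5=0: formula gives 1, φ = 1 ✓
  p1=0, p2=0, p3=0, p4=0, p5=1: formula gives 1, φ = 1 ✓
  p1=0, p2=0, p3=0, p4=1, p5=0: formula gives 1, φ = 1 ✓
  p1=0, p2=0, p3=0, p4=1, p5=1: formula gives 1, φ = 1 ✓
  …
  p1=1, p2=0, p3=0, p4=0, p5=0: formula gives 1, but φ = 0 ✗
Since they disagree at (1,0,0,0,0), the expression is not a correct formula for φ.

No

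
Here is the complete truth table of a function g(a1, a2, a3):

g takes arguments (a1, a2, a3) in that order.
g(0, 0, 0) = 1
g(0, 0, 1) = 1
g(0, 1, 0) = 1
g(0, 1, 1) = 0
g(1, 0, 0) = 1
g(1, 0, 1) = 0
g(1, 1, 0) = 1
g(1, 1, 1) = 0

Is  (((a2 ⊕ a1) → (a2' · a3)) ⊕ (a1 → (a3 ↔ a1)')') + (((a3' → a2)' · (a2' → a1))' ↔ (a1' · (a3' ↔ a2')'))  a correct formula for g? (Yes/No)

Yes

Check the formula against g row by row:
  a1=0, a2=0, a3=0: formula gives 1, g = 1 ✓
  a1=0, a2=0, a3=1: formula gives 1, g = 1 ✓
  a1=0, a2=1, a3=0: formula gives 1, g = 1 ✓
  a1=0, a2=1, a3=1: formula gives 0, g = 0 ✓
  a1=1, a2=0, a3=0: formula gives 1, g = 1 ✓
  …and likewise for the remaining 3 rows.
All 8 rows match — the expression computes g exactly.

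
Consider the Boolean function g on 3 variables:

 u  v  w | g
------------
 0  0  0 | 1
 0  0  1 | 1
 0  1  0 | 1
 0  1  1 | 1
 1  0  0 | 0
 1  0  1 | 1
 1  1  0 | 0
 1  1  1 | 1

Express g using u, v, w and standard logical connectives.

g is 0 on only 2 rows — (1,0,0), (1,1,0). Writing each as a minterm (u·¬v·¬w, u·v·¬w) and OR-ing them characterizes exactly where g=0, so g is the negation of that disjunction.

g(u, v, w) = ¬(((u ∧ ¬v) ∧ ¬w) ∨ ((u ∧ v) ∧ ¬w))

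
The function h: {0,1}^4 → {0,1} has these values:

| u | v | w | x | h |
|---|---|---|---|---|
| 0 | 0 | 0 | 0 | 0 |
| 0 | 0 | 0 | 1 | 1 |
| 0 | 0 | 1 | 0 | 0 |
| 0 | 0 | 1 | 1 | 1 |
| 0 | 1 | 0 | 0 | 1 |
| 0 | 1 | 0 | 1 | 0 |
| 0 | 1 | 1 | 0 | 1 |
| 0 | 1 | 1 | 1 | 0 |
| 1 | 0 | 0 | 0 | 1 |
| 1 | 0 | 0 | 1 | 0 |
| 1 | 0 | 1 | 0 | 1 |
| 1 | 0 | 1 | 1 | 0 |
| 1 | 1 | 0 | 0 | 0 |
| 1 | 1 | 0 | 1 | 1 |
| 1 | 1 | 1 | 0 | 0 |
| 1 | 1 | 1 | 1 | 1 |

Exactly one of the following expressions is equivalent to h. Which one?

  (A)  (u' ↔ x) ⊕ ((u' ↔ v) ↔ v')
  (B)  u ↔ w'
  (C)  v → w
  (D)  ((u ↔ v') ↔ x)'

(A) fails at (0,1,0,0): the formula yields 0, h is 1.
(B) fails at (0,0,0,1): the formula yields 0, h is 1.
(C) fails at (0,0,0,0): the formula yields 1, h is 0.
Only (D) survives; checking it on all 16 rows confirms it matches h.

D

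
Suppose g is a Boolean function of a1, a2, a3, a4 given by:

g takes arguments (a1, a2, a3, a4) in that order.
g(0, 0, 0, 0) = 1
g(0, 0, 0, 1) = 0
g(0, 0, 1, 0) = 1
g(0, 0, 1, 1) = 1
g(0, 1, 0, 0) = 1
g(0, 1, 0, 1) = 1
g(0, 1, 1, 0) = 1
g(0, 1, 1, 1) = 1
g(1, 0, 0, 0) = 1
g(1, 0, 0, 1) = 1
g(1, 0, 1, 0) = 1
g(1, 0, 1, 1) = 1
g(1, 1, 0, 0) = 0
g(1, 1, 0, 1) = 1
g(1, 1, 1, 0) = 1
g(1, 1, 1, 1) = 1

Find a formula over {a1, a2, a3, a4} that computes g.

There are just 2 zero rows: (0,0,0,1), (1,1,0,0). Their minterms are ¬a1·¬a2·¬a3·a4, a1·a2·¬a3·¬a4; the OR of those covers precisely the 0-outputs, and negating it yields g.

g(a1, a2, a3, a4) = ~((((~a1 & ~a2) & ~a3) & a4) | (((a1 & a2) & ~a3) & ~a4))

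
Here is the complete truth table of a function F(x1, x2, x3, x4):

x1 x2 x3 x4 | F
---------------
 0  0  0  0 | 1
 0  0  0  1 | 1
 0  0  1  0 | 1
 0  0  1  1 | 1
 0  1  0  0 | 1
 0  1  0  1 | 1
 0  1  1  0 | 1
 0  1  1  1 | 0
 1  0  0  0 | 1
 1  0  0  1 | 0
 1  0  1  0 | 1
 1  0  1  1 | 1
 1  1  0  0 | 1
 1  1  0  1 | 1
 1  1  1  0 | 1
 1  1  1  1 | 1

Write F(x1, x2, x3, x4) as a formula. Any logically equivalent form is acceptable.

F(x1, x2, x3, x4) = ¬((((¬x1 ∧ x2) ∧ x3) ∧ x4) ∨ (((x1 ∧ ¬x2) ∧ ¬x3) ∧ x4))

F is 0 on only 2 rows — (0,1,1,1), (1,0,0,1). Writing each as a minterm (¬x1·x2·x3·x4, x1·¬x2·¬x3·x4) and OR-ing them characterizes exactly where F=0, so F is the negation of that disjunction.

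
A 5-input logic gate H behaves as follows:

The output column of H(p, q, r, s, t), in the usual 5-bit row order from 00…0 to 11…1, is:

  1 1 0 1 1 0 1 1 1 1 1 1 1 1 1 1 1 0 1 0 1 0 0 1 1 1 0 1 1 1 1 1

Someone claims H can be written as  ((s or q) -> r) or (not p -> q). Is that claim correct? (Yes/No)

No

Evaluate ((s or q) -> r) or (not p -> q) on each row and compare to H:
  p=0, q=0, r=0, s=0, t=0: formula gives 1, H = 1 ✓
  p=0, q=0, r=0, s=0, t=1: formula gives 1, H = 1 ✓
  p=0, q=0, r=0, s=1, t=0: formula gives 0, H = 0 ✓
  p=0, q=0, r=0, s=1, t=1: formula gives 0, but H = 1 ✗
Row (0,0,0,1,1) is a counterexample, so the formula is not equivalent to H.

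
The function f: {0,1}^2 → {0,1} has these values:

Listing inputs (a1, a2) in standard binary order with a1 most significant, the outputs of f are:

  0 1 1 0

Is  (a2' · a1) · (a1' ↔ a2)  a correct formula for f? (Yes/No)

Test each input against both f and the formula:
  a1=0, a2=0: formula gives 0, f = 0 ✓
  a1=0, a2=1: formula gives 0, but f = 1 ✗
Since they disagree at (0,1), the expression is not a correct formula for f.

No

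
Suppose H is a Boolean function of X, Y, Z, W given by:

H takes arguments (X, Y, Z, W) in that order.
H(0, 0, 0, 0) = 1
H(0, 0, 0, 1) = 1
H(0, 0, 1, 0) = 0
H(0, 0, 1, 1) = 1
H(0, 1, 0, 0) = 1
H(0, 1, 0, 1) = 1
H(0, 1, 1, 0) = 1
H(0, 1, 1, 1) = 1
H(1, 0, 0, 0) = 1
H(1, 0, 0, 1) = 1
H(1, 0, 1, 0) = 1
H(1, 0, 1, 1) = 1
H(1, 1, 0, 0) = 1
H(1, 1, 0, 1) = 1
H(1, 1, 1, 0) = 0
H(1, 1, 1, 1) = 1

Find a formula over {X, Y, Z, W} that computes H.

There are just 2 zero rows: (0,0,1,0), (1,1,1,0). Their minterms are ¬X·¬Y·Z·¬W, X·Y·Z·¬W; the OR of those covers precisely the 0-outputs, and negating it yields H.

H(X, Y, Z, W) = NOT ((((NOT X AND NOT Y) AND Z) AND NOT W) OR (((X AND Y) AND Z) AND NOT W))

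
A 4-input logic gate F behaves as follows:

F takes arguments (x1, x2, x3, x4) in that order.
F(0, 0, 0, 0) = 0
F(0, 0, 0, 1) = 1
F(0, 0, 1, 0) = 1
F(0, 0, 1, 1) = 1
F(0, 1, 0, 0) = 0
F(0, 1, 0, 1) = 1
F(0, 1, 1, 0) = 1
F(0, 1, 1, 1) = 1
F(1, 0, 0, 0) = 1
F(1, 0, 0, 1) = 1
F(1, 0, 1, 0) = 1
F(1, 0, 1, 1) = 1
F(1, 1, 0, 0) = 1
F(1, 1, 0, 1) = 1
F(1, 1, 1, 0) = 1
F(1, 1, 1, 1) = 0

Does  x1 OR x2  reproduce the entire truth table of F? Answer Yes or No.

Evaluate x1 OR x2 on each row and compare to F:
  x1=0, x2=0, x3=0, x4=0: formula gives 0, F = 0 ✓
  x1=0, x2=0, x3=0, x4=1: formula gives 0, but F = 1 ✗
Row (0,0,0,1) is a counterexample, so the formula is not equivalent to F.

No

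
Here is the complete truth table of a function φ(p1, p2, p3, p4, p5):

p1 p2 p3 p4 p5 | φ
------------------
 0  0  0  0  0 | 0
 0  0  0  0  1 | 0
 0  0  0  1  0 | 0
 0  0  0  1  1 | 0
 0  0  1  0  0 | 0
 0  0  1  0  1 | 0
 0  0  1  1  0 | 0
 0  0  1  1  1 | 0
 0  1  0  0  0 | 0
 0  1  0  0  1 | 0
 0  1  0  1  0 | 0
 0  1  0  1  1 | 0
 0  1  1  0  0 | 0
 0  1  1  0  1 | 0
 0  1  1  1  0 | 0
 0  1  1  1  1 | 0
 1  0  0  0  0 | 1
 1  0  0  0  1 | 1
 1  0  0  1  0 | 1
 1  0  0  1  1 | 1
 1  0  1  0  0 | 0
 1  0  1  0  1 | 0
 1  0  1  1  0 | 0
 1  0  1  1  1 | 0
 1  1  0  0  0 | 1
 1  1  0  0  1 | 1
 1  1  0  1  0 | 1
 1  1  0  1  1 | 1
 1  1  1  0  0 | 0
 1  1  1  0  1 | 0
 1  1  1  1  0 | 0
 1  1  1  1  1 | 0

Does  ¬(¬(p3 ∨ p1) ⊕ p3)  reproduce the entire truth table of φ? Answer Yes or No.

Check the formula against φ row by row:
  p1=0, p2=0, p3=0, p4=0, p5=0: formula gives 0, φ = 0 ✓
  p1=0, p2=0, p3=0, p4=0, p5=1: formula gives 0, φ = 0 ✓
  p1=0, p2=0, p3=0, p4=1, p5=0: formula gives 0, φ = 0 ✓
  p1=0, p2=0, p3=0, p4=1, p5=1: formula gives 0, φ = 0 ✓
  …and likewise for the remaining 28 rows.
All 32 rows match — the expression computes φ exactly.

Yes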